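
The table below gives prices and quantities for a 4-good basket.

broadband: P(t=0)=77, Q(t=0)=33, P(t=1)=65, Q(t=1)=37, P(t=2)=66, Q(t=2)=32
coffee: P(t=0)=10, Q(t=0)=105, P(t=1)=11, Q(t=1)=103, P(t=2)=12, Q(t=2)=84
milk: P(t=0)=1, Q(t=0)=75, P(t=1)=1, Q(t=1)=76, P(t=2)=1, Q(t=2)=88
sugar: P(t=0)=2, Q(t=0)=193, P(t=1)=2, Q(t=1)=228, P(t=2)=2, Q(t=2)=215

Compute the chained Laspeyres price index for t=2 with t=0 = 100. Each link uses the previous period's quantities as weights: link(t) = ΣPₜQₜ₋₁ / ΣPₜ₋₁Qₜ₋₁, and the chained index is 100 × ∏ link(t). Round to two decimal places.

Link t=0→t=1:
ΣP(t=1)Q(t=0) = 65×33 + 11×105 + 1×75 + 2×193 = 2145 + 1155 + 75 + 386 = 3761
ΣP(t=0)Q(t=0) = 77×33 + 10×105 + 1×75 + 2×193 = 2541 + 1050 + 75 + 386 = 4052
link = 3761/4052 = 0.928184
Link t=1→t=2:
ΣP(t=2)Q(t=1) = 66×37 + 12×103 + 1×76 + 2×228 = 2442 + 1236 + 76 + 456 = 4210
ΣP(t=1)Q(t=1) = 65×37 + 11×103 + 1×76 + 2×228 = 2405 + 1133 + 76 + 456 = 4070
link = 4210/4070 = 1.034398
Chained index = 100 × 0.928184 × 1.034398 = 96.0111

96.01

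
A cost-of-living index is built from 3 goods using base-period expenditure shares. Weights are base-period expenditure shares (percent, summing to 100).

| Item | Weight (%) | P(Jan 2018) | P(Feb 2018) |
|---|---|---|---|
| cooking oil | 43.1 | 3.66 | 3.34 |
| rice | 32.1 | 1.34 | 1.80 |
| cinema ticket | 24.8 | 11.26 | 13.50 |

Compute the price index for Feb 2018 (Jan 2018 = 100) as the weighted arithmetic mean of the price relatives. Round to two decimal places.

cooking oil: 43.1 × (3.34/3.66) = 43.1 × 0.912568 = 39.3317
rice: 32.1 × (1.80/1.34) = 32.1 × 1.343284 = 43.1194
cinema ticket: 24.8 × (13.50/11.26) = 24.8 × 1.198934 = 29.7336
Index = Σ wᵢ·(p₁ᵢ/p₀ᵢ) = 39.3317 + 43.1194 + 29.7336 = 112.1847

112.18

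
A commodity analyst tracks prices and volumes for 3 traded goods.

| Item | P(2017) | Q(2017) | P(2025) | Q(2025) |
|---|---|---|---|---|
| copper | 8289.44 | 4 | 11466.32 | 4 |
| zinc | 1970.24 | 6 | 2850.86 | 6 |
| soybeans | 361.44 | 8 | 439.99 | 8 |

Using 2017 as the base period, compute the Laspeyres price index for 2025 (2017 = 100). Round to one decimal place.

Laspeyres price index uses base-period quantities as weights.
ΣP(2025)·Q(2017) = 11466.32×4 + 2850.86×6 + 439.99×8 = 45865.28 + 17105.16 + 3519.92 = 66490.36
ΣP(2017)·Q(2017) = 8289.44×4 + 1970.24×6 + 361.44×8 = 33157.76 + 11821.44 + 2891.52 = 47870.72
Index = 66490.36 / 47870.72 × 100 = 138.8957

138.9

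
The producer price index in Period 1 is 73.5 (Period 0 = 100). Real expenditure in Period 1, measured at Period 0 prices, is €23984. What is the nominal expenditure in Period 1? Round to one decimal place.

17628.2

Nominal = Real × (Index/100) = 23984 × (73.5/100)
        = 23984 × 0.735 = 17628.2400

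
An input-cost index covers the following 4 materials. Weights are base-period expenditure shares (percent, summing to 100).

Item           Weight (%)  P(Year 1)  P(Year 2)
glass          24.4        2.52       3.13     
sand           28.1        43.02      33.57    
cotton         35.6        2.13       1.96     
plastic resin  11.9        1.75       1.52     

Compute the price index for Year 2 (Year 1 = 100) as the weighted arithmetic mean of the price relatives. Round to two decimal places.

95.33

glass: 24.4 × (3.13/2.52) = 24.4 × 1.242063 = 30.3063
sand: 28.1 × (33.57/43.02) = 28.1 × 0.780335 = 21.9274
cotton: 35.6 × (1.96/2.13) = 35.6 × 0.920188 = 32.7587
plastic resin: 11.9 × (1.52/1.75) = 11.9 × 0.868571 = 10.3360
Index = Σ wᵢ·(p₁ᵢ/p₀ᵢ) = 30.3063 + 21.9274 + 32.7587 + 10.3360 = 95.3284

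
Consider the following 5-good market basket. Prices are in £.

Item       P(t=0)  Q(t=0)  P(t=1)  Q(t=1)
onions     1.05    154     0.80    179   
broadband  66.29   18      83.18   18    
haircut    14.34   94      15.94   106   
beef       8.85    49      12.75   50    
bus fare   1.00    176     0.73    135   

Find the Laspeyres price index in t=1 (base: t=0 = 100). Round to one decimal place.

Laspeyres price index uses base-period quantities as weights.
ΣP(t=1)·Q(t=0) = 0.80×154 + 83.18×18 + 15.94×94 + 12.75×49 + 0.73×176 = 123.2 + 1497.24 + 1498.36 + 624.75 + 128.48 = 3872.03
ΣP(t=0)·Q(t=0) = 1.05×154 + 66.29×18 + 14.34×94 + 8.85×49 + 1.00×176 = 161.7 + 1193.22 + 1347.96 + 433.65 + 176 = 3312.53
Index = 3872.03 / 3312.53 × 100 = 116.8904

116.9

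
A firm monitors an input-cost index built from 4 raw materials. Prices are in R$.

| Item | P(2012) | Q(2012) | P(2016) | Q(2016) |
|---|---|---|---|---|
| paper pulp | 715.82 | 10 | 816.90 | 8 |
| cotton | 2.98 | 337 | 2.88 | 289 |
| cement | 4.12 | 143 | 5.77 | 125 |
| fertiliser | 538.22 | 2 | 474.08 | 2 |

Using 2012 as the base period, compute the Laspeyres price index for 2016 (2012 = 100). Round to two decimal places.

111.04

Laspeyres price index uses base-period quantities as weights.
ΣP(2016)·Q(2012) = 816.90×10 + 2.88×337 + 5.77×143 + 474.08×2 = 8169 + 970.56 + 825.11 + 948.16 = 10912.83
ΣP(2012)·Q(2012) = 715.82×10 + 2.98×337 + 4.12×143 + 538.22×2 = 7158.2 + 1004.26 + 589.16 + 1076.44 = 9828.06
Index = 10912.83 / 9828.06 × 100 = 111.0375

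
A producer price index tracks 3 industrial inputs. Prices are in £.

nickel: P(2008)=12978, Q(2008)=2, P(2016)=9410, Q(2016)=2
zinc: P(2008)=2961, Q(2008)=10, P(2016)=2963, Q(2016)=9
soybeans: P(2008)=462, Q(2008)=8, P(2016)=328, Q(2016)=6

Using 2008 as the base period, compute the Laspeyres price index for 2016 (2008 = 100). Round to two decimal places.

Laspeyres price index uses base-period quantities as weights.
ΣP(2016)·Q(2008) = 9410×2 + 2963×10 + 328×8 = 18820 + 29630 + 2624 = 51074
ΣP(2008)·Q(2008) = 12978×2 + 2961×10 + 462×8 = 25956 + 29610 + 3696 = 59262
Index = 51074 / 59262 × 100 = 86.1834

86.18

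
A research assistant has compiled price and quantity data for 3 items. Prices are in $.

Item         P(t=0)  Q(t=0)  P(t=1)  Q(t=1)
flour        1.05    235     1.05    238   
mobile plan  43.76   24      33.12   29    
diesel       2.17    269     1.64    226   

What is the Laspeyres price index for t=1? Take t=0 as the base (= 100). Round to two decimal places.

Laspeyres price index uses base-period quantities as weights.
ΣP(t=1)·Q(t=0) = 1.05×235 + 33.12×24 + 1.64×269 = 246.75 + 794.88 + 441.16 = 1482.79
ΣP(t=0)·Q(t=0) = 1.05×235 + 43.76×24 + 2.17×269 = 246.75 + 1050.24 + 583.73 = 1880.72
Index = 1482.79 / 1880.72 × 100 = 78.8416

78.84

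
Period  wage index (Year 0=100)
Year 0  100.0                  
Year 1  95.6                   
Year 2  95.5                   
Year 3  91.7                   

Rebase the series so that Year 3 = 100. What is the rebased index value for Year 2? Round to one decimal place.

104.1

Rebased(Year 2) = 95.5 / 91.7 × 100 = 104.1439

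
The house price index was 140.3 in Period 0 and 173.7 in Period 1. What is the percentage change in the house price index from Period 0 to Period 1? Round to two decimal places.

23.81%

Change = (173.7 − 140.3) / 140.3 × 100
       = 33.4 / 140.3 × 100 = 23.8061%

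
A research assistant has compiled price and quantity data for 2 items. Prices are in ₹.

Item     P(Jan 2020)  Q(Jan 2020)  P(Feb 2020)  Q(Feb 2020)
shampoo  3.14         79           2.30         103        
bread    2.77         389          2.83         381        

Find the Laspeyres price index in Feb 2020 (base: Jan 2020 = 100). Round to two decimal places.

96.75

Laspeyres price index uses base-period quantities as weights.
ΣP(Feb 2020)·Q(Jan 2020) = 2.30×79 + 2.83×389 = 181.7 + 1100.87 = 1282.57
ΣP(Jan 2020)·Q(Jan 2020) = 3.14×79 + 2.77×389 = 248.06 + 1077.53 = 1325.59
Index = 1282.57 / 1325.59 × 100 = 96.7547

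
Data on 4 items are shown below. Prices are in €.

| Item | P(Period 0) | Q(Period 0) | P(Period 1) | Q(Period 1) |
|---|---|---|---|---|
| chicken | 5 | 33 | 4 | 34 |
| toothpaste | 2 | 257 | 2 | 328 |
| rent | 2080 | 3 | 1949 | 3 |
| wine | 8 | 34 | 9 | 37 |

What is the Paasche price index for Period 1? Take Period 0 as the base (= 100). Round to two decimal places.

Paasche price index uses current-period quantities as weights.
ΣP(Period 1)·Q(Period 1) = 4×34 + 2×328 + 1949×3 + 9×37 = 136 + 656 + 5847 + 333 = 6972
ΣP(Period 0)·Q(Period 1) = 5×34 + 2×328 + 2080×3 + 8×37 = 170 + 656 + 6240 + 296 = 7362
Index = 6972 / 7362 × 100 = 94.7025

94.70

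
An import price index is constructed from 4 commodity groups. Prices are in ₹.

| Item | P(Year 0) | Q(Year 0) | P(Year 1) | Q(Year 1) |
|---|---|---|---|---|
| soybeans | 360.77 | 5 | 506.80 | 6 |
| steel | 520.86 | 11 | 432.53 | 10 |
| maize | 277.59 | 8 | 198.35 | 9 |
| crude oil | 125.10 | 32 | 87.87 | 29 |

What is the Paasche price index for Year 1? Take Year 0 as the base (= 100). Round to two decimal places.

86.67

Paasche price index uses current-period quantities as weights.
ΣP(Year 1)·Q(Year 1) = 506.80×6 + 432.53×10 + 198.35×9 + 87.87×29 = 3040.8 + 4325.3 + 1785.15 + 2548.23 = 11699.48
ΣP(Year 0)·Q(Year 1) = 360.77×6 + 520.86×10 + 277.59×9 + 125.10×29 = 2164.62 + 5208.6 + 2498.31 + 3627.9 = 13499.43
Index = 11699.48 / 13499.43 × 100 = 86.6665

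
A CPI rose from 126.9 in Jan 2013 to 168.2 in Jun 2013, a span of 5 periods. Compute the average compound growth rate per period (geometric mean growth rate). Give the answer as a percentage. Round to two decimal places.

5.80%

Growth factor = (168.2/126.9)^(1/5) = (1.325453)^(1/5) = 1.057969
Growth rate = 1.057969 − 1 = 0.057969 = 5.7969%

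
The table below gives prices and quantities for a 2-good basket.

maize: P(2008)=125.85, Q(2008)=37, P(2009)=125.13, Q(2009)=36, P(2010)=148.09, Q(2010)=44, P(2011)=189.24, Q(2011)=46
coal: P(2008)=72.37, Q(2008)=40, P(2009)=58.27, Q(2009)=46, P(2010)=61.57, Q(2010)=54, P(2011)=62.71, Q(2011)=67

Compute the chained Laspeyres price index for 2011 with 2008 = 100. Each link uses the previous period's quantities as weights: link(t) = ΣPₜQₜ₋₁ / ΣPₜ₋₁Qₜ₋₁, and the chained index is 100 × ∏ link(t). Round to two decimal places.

Link 2008→2009:
ΣP(2009)Q(2008) = 125.13×37 + 58.27×40 = 4629.81 + 2330.8 = 6960.61
ΣP(2008)Q(2008) = 125.85×37 + 72.37×40 = 4656.45 + 2894.8 = 7551.25
link = 6960.61/7551.25 = 0.921782
Link 2009→2010:
ΣP(2010)Q(2009) = 148.09×36 + 61.57×46 = 5331.24 + 2832.22 = 8163.46
ΣP(2009)Q(2009) = 125.13×36 + 58.27×46 = 4504.68 + 2680.42 = 7185.1
link = 8163.46/7185.1 = 1.136165
Link 2010→2011:
ΣP(2011)Q(2010) = 189.24×44 + 62.71×54 = 8326.56 + 3386.34 = 11712.9
ΣP(2010)Q(2010) = 148.09×44 + 61.57×54 = 6515.96 + 3324.78 = 9840.74
link = 11712.9/9840.74 = 1.190246
Chained index = 100 × 0.921782 × 1.136165 × 1.190246 = 124.6541

124.65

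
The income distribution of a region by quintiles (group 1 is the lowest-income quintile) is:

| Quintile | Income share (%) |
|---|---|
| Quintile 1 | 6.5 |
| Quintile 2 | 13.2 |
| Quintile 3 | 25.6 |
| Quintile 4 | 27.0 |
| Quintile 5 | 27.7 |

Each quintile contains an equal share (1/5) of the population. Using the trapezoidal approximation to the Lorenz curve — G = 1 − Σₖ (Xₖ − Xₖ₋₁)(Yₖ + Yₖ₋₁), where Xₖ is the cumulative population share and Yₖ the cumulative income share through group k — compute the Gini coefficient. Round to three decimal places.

0.225

Cumulative income shares Yₖ: 0.0650, 0.1970, 0.4530, 0.7230, 1.0000
Σ (Xₖ−Xₖ₋₁)(Yₖ+Yₖ₋₁) = (1/5)(0.0650+0.0000) + (1/5)(0.1970+0.0650) + (1/5)(0.4530+0.1970) + (1/5)(0.7230+0.4530) + (1/5)(1.0000+0.7230)
  = 0.0130 + 0.0524 + 0.1300 + 0.2352 + 0.3446 = 0.7752
G = 1 − 0.7752 = 0.2248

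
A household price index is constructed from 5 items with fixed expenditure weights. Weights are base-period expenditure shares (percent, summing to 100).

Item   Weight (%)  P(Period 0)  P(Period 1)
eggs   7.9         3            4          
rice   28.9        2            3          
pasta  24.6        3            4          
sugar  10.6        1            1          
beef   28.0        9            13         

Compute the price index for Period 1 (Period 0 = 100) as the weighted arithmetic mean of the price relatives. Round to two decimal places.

eggs: 7.9 × (4/3) = 7.9 × 1.333333 = 10.5333
rice: 28.9 × (3/2) = 28.9 × 1.500000 = 43.3500
pasta: 24.6 × (4/3) = 24.6 × 1.333333 = 32.8000
sugar: 10.6 × (1/1) = 10.6 × 1.000000 = 10.6000
beef: 28.0 × (13/9) = 28.0 × 1.444444 = 40.4444
Index = Σ wᵢ·(p₁ᵢ/p₀ᵢ) = 10.5333 + 43.3500 + 32.8000 + 10.6000 + 40.4444 = 137.7278

137.73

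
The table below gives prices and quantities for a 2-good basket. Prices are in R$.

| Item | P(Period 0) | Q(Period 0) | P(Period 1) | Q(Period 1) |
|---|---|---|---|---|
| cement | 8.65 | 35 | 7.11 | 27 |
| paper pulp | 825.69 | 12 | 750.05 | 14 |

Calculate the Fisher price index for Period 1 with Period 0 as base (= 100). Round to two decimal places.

90.63

Laspeyres component (base-period weights):
ΣP(Period 1)Q(Period 0) = 7.11×35 + 750.05×12 = 248.85 + 9000.6 = 9249.45
ΣP(Period 0)Q(Period 0) = 8.65×35 + 825.69×12 = 302.75 + 9908.28 = 10211.03
L = 9249.45 / 10211.03 × 100 = 90.5829
Paasche component (current-period weights):
ΣP(Period 1)Q(Period 1) = 7.11×27 + 750.05×14 = 191.97 + 10500.7 = 10692.67
ΣP(Period 0)Q(Period 1) = 8.65×27 + 825.69×14 = 233.55 + 11559.66 = 11793.21
P = 10692.67 / 11793.21 × 100 = 90.6680
Fisher = √(L × P) = √(90.5829 × 90.6680) = 90.6255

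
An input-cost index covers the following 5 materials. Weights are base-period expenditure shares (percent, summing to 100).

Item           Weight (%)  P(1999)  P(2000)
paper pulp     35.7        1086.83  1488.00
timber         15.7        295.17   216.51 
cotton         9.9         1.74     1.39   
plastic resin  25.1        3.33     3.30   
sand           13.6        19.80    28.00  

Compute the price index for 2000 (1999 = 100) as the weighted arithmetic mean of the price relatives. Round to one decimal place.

112.4

paper pulp: 35.7 × (1488.00/1086.83) = 35.7 × 1.369119 = 48.8776
timber: 15.7 × (216.51/295.17) = 15.7 × 0.733510 = 11.5161
cotton: 9.9 × (1.39/1.74) = 9.9 × 0.798851 = 7.9086
plastic resin: 25.1 × (3.30/3.33) = 25.1 × 0.990991 = 24.8739
sand: 13.6 × (28.00/19.80) = 13.6 × 1.414141 = 19.2323
Index = Σ wᵢ·(p₁ᵢ/p₀ᵢ) = 48.8776 + 11.5161 + 7.9086 + 24.8739 + 19.2323 = 112.4085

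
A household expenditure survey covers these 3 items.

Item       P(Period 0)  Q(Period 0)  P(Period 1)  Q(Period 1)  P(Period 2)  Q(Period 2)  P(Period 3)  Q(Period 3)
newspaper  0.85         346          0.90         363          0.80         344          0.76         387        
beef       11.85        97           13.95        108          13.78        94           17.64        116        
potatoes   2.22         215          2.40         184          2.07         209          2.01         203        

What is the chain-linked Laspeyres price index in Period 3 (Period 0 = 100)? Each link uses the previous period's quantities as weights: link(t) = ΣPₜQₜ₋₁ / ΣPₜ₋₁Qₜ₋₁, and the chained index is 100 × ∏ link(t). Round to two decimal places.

Link Period 0→Period 1:
ΣP(Period 1)Q(Period 0) = 0.90×346 + 13.95×97 + 2.40×215 = 311.4 + 1353.15 + 516 = 2180.55
ΣP(Period 0)Q(Period 0) = 0.85×346 + 11.85×97 + 2.22×215 = 294.1 + 1149.45 + 477.3 = 1920.85
link = 2180.55/1920.85 = 1.135201
Link Period 1→Period 2:
ΣP(Period 2)Q(Period 1) = 0.80×363 + 13.78×108 + 2.07×184 = 290.4 + 1488.24 + 380.88 = 2159.52
ΣP(Period 1)Q(Period 1) = 0.90×363 + 13.95×108 + 2.40×184 = 326.7 + 1506.6 + 441.6 = 2274.9
link = 2159.52/2274.9 = 0.949281
Link Period 2→Period 3:
ΣP(Period 3)Q(Period 2) = 0.76×344 + 17.64×94 + 2.01×209 = 261.44 + 1658.16 + 420.09 = 2339.69
ΣP(Period 2)Q(Period 2) = 0.80×344 + 13.78×94 + 2.07×209 = 275.2 + 1295.32 + 432.63 = 2003.15
link = 2339.69/2003.15 = 1.168005
Chained index = 100 × 1.135201 × 0.949281 × 1.168005 = 125.8671

125.87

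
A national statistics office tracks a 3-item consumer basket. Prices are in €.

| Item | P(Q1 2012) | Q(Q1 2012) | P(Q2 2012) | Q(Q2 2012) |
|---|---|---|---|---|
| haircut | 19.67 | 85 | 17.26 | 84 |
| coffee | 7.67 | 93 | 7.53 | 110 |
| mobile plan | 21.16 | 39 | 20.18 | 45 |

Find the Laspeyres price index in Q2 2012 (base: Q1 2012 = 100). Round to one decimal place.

Laspeyres price index uses base-period quantities as weights.
ΣP(Q2 2012)·Q(Q1 2012) = 17.26×85 + 7.53×93 + 20.18×39 = 1467.1 + 700.29 + 787.02 = 2954.41
ΣP(Q1 2012)·Q(Q1 2012) = 19.67×85 + 7.67×93 + 21.16×39 = 1671.95 + 713.31 + 825.24 = 3210.5
Index = 2954.41 / 3210.5 × 100 = 92.0234

92.0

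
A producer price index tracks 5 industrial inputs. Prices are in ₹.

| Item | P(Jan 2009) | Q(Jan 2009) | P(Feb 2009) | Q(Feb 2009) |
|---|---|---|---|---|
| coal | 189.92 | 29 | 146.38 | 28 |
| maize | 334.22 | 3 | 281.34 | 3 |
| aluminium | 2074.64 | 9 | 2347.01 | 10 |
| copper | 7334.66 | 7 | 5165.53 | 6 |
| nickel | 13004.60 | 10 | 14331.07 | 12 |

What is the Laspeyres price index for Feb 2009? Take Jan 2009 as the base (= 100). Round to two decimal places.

Laspeyres price index uses base-period quantities as weights.
ΣP(Feb 2009)·Q(Jan 2009) = 146.38×29 + 281.34×3 + 2347.01×9 + 5165.53×7 + 14331.07×10 = 4245.02 + 844.02 + 21123.09 + 36158.71 + 143310.7 = 205681.54
ΣP(Jan 2009)·Q(Jan 2009) = 189.92×29 + 334.22×3 + 2074.64×9 + 7334.66×7 + 13004.60×10 = 5507.68 + 1002.66 + 18671.76 + 51342.62 + 130046 = 206570.72
Index = 205681.54 / 206570.72 × 100 = 99.5696

99.57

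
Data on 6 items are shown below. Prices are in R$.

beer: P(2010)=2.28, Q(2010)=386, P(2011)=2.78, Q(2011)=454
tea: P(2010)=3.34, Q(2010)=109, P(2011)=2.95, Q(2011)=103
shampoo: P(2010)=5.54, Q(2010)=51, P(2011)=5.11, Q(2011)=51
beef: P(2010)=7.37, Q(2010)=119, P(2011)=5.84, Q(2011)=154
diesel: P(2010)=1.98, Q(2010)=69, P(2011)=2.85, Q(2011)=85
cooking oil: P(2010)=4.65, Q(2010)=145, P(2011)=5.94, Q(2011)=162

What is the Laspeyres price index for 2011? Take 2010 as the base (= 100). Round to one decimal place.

Laspeyres price index uses base-period quantities as weights.
ΣP(2011)·Q(2010) = 2.78×386 + 2.95×109 + 5.11×51 + 5.84×119 + 2.85×69 + 5.94×145 = 1073.08 + 321.55 + 260.61 + 694.96 + 196.65 + 861.3 = 3408.15
ΣP(2010)·Q(2010) = 2.28×386 + 3.34×109 + 5.54×51 + 7.37×119 + 1.98×69 + 4.65×145 = 880.08 + 364.06 + 282.54 + 877.03 + 136.62 + 674.25 = 3214.58
Index = 3408.15 / 3214.58 × 100 = 106.0216

106.0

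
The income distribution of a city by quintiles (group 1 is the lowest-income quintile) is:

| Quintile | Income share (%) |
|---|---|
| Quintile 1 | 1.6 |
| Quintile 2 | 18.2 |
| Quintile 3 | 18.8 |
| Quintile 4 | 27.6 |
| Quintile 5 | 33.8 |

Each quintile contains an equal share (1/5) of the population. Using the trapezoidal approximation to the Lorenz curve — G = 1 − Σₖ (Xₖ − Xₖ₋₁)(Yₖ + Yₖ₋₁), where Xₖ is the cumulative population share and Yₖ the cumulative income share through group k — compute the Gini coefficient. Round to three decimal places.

Cumulative income shares Yₖ: 0.0160, 0.1980, 0.3860, 0.6620, 1.0000
Σ (Xₖ−Xₖ₋₁)(Yₖ+Yₖ₋₁) = (1/5)(0.0160+0.0000) + (1/5)(0.1980+0.0160) + (1/5)(0.3860+0.1980) + (1/5)(0.6620+0.3860) + (1/5)(1.0000+0.6620)
  = 0.0032 + 0.0428 + 0.1168 + 0.2096 + 0.3324 = 0.7048
G = 1 − 0.7048 = 0.2952

0.295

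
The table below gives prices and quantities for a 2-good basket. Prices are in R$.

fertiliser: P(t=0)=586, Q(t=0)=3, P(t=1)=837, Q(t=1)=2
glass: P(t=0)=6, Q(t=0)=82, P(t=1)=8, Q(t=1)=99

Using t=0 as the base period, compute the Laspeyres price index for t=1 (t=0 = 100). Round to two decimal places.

140.76

Laspeyres price index uses base-period quantities as weights.
ΣP(t=1)·Q(t=0) = 837×3 + 8×82 = 2511 + 656 = 3167
ΣP(t=0)·Q(t=0) = 586×3 + 6×82 = 1758 + 492 = 2250
Index = 3167 / 2250 × 100 = 140.7556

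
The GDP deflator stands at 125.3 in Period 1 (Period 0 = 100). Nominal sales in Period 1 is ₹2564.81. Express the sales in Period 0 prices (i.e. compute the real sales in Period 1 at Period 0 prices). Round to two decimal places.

2046.94

Real = Nominal ÷ (Index/100) = 2564.81 ÷ (125.3/100)
     = 2564.81 ÷ 1.253 = 2046.9354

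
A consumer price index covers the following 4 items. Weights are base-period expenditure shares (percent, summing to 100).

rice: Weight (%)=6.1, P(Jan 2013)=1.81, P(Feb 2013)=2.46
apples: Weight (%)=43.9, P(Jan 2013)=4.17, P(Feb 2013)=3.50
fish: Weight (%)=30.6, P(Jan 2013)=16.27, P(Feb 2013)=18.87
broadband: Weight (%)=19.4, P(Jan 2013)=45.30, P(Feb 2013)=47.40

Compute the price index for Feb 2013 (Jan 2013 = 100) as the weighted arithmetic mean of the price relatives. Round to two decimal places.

100.93

rice: 6.1 × (2.46/1.81) = 6.1 × 1.359116 = 8.2906
apples: 43.9 × (3.50/4.17) = 43.9 × 0.839329 = 36.8465
fish: 30.6 × (18.87/16.27) = 30.6 × 1.159803 = 35.4900
broadband: 19.4 × (47.40/45.30) = 19.4 × 1.046358 = 20.2993
Index = Σ wᵢ·(p₁ᵢ/p₀ᵢ) = 8.2906 + 36.8465 + 35.4900 + 20.2993 = 100.9264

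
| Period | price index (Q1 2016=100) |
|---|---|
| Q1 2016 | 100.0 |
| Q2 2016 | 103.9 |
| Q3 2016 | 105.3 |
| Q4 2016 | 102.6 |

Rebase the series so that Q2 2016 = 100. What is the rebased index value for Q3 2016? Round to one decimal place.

101.3

Rebased(Q3 2016) = 105.3 / 103.9 × 100 = 101.3474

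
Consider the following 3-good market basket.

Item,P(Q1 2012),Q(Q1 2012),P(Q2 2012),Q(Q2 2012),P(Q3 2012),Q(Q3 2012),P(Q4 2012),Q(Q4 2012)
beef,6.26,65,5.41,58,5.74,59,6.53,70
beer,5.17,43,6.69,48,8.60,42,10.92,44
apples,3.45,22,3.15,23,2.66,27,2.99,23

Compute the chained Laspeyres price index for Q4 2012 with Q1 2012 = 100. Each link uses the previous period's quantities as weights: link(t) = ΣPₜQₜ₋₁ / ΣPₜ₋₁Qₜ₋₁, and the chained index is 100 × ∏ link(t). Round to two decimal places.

Link Q1 2012→Q2 2012:
ΣP(Q2 2012)Q(Q1 2012) = 5.41×65 + 6.69×43 + 3.15×22 = 351.65 + 287.67 + 69.3 = 708.62
ΣP(Q1 2012)Q(Q1 2012) = 6.26×65 + 5.17×43 + 3.45×22 = 406.9 + 222.31 + 75.9 = 705.11
link = 708.62/705.11 = 1.004978
Link Q2 2012→Q3 2012:
ΣP(Q3 2012)Q(Q2 2012) = 5.74×58 + 8.60×48 + 2.66×23 = 332.92 + 412.8 + 61.18 = 806.9
ΣP(Q2 2012)Q(Q2 2012) = 5.41×58 + 6.69×48 + 3.15×23 = 313.78 + 321.12 + 72.45 = 707.35
link = 806.9/707.35 = 1.140737
Link Q3 2012→Q4 2012:
ΣP(Q4 2012)Q(Q3 2012) = 6.53×59 + 10.92×42 + 2.99×27 = 385.27 + 458.64 + 80.73 = 924.64
ΣP(Q3 2012)Q(Q3 2012) = 5.74×59 + 8.60×42 + 2.66×27 = 338.66 + 361.2 + 71.82 = 771.68
link = 924.64/771.68 = 1.198217
Chained index = 100 × 1.004978 × 1.140737 × 1.198217 = 137.3654

137.37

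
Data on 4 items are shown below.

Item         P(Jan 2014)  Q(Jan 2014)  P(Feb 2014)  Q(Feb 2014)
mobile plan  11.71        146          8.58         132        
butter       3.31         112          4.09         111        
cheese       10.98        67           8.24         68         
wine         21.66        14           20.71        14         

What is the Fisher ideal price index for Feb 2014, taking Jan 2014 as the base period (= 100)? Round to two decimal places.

82.04

Laspeyres component (base-period weights):
ΣP(Feb 2014)Q(Jan 2014) = 8.58×146 + 4.09×112 + 8.24×67 + 20.71×14 = 1252.68 + 458.08 + 552.08 + 289.94 = 2552.78
ΣP(Jan 2014)Q(Jan 2014) = 11.71×146 + 3.31×112 + 10.98×67 + 21.66×14 = 1709.66 + 370.72 + 735.66 + 303.24 = 3119.28
L = 2552.78 / 3119.28 × 100 = 81.8388
Paasche component (current-period weights):
ΣP(Feb 2014)Q(Feb 2014) = 8.58×132 + 4.09×111 + 8.24×68 + 20.71×14 = 1132.56 + 453.99 + 560.32 + 289.94 = 2436.81
ΣP(Jan 2014)Q(Feb 2014) = 11.71×132 + 3.31×111 + 10.98×68 + 21.66×14 = 1545.72 + 367.41 + 746.64 + 303.24 = 2963.01
P = 2436.81 / 2963.01 × 100 = 82.2410
Fisher = √(L × P) = √(81.8388 × 82.2410) = 82.0396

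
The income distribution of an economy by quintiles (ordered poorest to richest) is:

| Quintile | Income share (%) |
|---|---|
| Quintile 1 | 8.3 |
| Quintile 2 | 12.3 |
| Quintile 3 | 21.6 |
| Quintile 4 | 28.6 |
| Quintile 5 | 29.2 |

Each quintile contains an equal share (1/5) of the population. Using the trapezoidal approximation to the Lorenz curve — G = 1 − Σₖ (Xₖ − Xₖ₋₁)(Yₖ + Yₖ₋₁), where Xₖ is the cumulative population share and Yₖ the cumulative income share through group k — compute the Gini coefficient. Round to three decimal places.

0.232

Cumulative income shares Yₖ: 0.0830, 0.2060, 0.4220, 0.7080, 1.0000
Σ (Xₖ−Xₖ₋₁)(Yₖ+Yₖ₋₁) = (1/5)(0.0830+0.0000) + (1/5)(0.2060+0.0830) + (1/5)(0.4220+0.2060) + (1/5)(0.7080+0.4220) + (1/5)(1.0000+0.7080)
  = 0.0166 + 0.0578 + 0.1256 + 0.2260 + 0.3416 = 0.7676
G = 1 − 0.7676 = 0.2324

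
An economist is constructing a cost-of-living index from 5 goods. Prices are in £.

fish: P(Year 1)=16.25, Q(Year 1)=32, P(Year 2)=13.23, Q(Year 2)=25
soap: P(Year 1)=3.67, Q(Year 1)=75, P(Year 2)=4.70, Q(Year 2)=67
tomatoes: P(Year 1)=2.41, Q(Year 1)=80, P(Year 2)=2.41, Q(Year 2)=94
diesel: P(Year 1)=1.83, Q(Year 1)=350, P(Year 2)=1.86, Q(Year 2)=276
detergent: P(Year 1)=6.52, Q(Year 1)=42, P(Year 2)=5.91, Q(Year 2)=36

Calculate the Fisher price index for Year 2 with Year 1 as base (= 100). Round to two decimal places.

Laspeyres component (base-period weights):
ΣP(Year 2)Q(Year 1) = 13.23×32 + 4.70×75 + 2.41×80 + 1.86×350 + 5.91×42 = 423.36 + 352.5 + 192.8 + 651 + 248.22 = 1867.88
ΣP(Year 1)Q(Year 1) = 16.25×32 + 3.67×75 + 2.41×80 + 1.83×350 + 6.52×42 = 520 + 275.25 + 192.8 + 640.5 + 273.84 = 1902.39
L = 1867.88 / 1902.39 × 100 = 98.1860
Paasche component (current-period weights):
ΣP(Year 2)Q(Year 2) = 13.23×25 + 4.70×67 + 2.41×94 + 1.86×276 + 5.91×36 = 330.75 + 314.9 + 226.54 + 513.36 + 212.76 = 1598.31
ΣP(Year 1)Q(Year 2) = 16.25×25 + 3.67×67 + 2.41×94 + 1.83×276 + 6.52×36 = 406.25 + 245.89 + 226.54 + 505.08 + 234.72 = 1618.48
P = 1598.31 / 1618.48 × 100 = 98.7538
Fisher = √(L × P) = √(98.1860 × 98.7538) = 98.4695

98.47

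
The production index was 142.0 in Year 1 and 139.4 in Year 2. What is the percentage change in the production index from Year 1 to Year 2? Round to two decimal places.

Change = (139.4 − 142.0) / 142.0 × 100
       = -2.6 / 142.0 × 100 = -1.8310%

-1.83%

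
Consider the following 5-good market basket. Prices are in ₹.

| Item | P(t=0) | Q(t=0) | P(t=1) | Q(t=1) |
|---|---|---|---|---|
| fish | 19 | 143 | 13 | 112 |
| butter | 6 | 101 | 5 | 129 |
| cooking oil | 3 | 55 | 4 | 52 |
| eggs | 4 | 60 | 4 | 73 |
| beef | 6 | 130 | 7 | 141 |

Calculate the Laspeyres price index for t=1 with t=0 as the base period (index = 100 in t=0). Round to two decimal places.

Laspeyres price index uses base-period quantities as weights.
ΣP(t=1)·Q(t=0) = 13×143 + 5×101 + 4×55 + 4×60 + 7×130 = 1859 + 505 + 220 + 240 + 910 = 3734
ΣP(t=0)·Q(t=0) = 19×143 + 6×101 + 3×55 + 4×60 + 6×130 = 2717 + 606 + 165 + 240 + 780 = 4508
Index = 3734 / 4508 × 100 = 82.8305

82.83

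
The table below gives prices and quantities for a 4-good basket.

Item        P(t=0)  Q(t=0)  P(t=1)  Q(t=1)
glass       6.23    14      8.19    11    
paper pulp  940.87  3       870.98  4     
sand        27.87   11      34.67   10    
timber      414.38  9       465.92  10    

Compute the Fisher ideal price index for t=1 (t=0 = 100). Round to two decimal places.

Laspeyres component (base-period weights):
ΣP(t=1)Q(t=0) = 8.19×14 + 870.98×3 + 34.67×11 + 465.92×9 = 114.66 + 2612.94 + 381.37 + 4193.28 = 7302.25
ΣP(t=0)Q(t=0) = 6.23×14 + 940.87×3 + 27.87×11 + 414.38×9 = 87.22 + 2822.61 + 306.57 + 3729.42 = 6945.82
L = 7302.25 / 6945.82 × 100 = 105.1316
Paasche component (current-period weights):
ΣP(t=1)Q(t=1) = 8.19×11 + 870.98×4 + 34.67×10 + 465.92×10 = 90.09 + 3483.92 + 346.7 + 4659.2 = 8579.91
ΣP(t=0)Q(t=1) = 6.23×11 + 940.87×4 + 27.87×10 + 414.38×10 = 68.53 + 3763.48 + 278.7 + 4143.8 = 8254.51
P = 8579.91 / 8254.51 × 100 = 103.9421
Fisher = √(L × P) = √(105.1316 × 103.9421) = 104.5351

104.54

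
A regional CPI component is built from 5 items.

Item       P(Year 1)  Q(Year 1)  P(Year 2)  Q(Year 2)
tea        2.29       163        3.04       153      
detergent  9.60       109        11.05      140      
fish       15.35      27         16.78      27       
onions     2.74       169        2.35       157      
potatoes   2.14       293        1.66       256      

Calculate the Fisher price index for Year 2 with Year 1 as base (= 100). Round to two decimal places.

104.71

Laspeyres component (base-period weights):
ΣP(Year 2)Q(Year 1) = 3.04×163 + 11.05×109 + 16.78×27 + 2.35×169 + 1.66×293 = 495.52 + 1204.45 + 453.06 + 397.15 + 486.38 = 3036.56
ΣP(Year 1)Q(Year 1) = 2.29×163 + 9.60×109 + 15.35×27 + 2.74×169 + 2.14×293 = 373.27 + 1046.4 + 414.45 + 463.06 + 627.02 = 2924.2
L = 3036.56 / 2924.2 × 100 = 103.8424
Paasche component (current-period weights):
ΣP(Year 2)Q(Year 2) = 3.04×153 + 11.05×140 + 16.78×27 + 2.35×157 + 1.66×256 = 465.12 + 1547 + 453.06 + 368.95 + 424.96 = 3259.09
ΣP(Year 1)Q(Year 2) = 2.29×153 + 9.60×140 + 15.35×27 + 2.74×157 + 2.14×256 = 350.37 + 1344 + 414.45 + 430.18 + 547.84 = 3086.84
P = 3259.09 / 3086.84 × 100 = 105.5801
Fisher = √(L × P) = √(103.8424 × 105.5801) = 104.7077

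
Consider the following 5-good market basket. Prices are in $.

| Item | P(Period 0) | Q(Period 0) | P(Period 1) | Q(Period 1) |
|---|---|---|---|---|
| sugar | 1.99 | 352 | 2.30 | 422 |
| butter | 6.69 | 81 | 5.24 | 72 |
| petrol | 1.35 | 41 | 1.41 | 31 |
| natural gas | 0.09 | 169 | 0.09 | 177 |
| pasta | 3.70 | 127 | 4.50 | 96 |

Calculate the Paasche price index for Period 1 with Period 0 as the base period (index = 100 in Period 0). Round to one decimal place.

Paasche price index uses current-period quantities as weights.
ΣP(Period 1)·Q(Period 1) = 2.30×422 + 5.24×72 + 1.41×31 + 0.09×177 + 4.50×96 = 970.6 + 377.28 + 43.71 + 15.93 + 432 = 1839.52
ΣP(Period 0)·Q(Period 1) = 1.99×422 + 6.69×72 + 1.35×31 + 0.09×177 + 3.70×96 = 839.78 + 481.68 + 41.85 + 15.93 + 355.2 = 1734.44
Index = 1839.52 / 1734.44 × 100 = 106.0584

106.1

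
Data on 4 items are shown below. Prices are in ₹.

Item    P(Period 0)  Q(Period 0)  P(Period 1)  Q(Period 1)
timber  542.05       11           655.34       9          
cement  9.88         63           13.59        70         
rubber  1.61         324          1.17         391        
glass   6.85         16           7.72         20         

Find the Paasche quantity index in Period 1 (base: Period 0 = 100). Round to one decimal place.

Paasche quantity index uses current-period prices as weights.
ΣP(Period 1)·Q(Period 1) = 655.34×9 + 13.59×70 + 1.17×391 + 7.72×20 = 5898.06 + 951.3 + 457.47 + 154.4 = 7461.23
ΣP(Period 1)·Q(Period 0) = 655.34×11 + 13.59×63 + 1.17×324 + 7.72×16 = 7208.74 + 856.17 + 379.08 + 123.52 = 8567.51
Index = 7461.23 / 8567.51 × 100 = 87.0875

87.1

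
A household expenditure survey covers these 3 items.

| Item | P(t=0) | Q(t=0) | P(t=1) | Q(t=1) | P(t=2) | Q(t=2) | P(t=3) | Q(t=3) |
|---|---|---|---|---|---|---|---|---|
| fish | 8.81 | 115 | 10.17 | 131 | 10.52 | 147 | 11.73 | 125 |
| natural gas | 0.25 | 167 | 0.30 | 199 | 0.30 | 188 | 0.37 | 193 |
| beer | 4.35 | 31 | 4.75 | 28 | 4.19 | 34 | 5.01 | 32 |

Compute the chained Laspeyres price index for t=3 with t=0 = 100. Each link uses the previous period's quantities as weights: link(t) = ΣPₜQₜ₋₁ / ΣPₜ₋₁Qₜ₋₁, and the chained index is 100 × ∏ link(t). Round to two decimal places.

Link t=0→t=1:
ΣP(t=1)Q(t=0) = 10.17×115 + 0.30×167 + 4.75×31 = 1169.55 + 50.1 + 147.25 = 1366.9
ΣP(t=0)Q(t=0) = 8.81×115 + 0.25×167 + 4.35×31 = 1013.15 + 41.75 + 134.85 = 1189.75
link = 1366.9/1189.75 = 1.148897
Link t=1→t=2:
ΣP(t=2)Q(t=1) = 10.52×131 + 0.30×199 + 4.19×28 = 1378.12 + 59.7 + 117.32 = 1555.14
ΣP(t=1)Q(t=1) = 10.17×131 + 0.30×199 + 4.75×28 = 1332.27 + 59.7 + 133 = 1524.97
link = 1555.14/1524.97 = 1.019784
Link t=2→t=3:
ΣP(t=3)Q(t=2) = 11.73×147 + 0.37×188 + 5.01×34 = 1724.31 + 69.56 + 170.34 = 1964.21
ΣP(t=2)Q(t=2) = 10.52×147 + 0.30×188 + 4.19×34 = 1546.44 + 56.4 + 142.46 = 1745.3
link = 1964.21/1745.3 = 1.125428
Chained index = 100 × 1.148897 × 1.019784 × 1.125428 = 131.8582

131.86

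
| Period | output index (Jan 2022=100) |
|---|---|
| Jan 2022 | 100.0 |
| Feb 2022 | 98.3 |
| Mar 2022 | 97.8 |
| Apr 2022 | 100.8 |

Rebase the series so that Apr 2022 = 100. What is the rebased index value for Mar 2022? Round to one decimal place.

97.0

Rebased(Mar 2022) = 97.8 / 100.8 × 100 = 97.0238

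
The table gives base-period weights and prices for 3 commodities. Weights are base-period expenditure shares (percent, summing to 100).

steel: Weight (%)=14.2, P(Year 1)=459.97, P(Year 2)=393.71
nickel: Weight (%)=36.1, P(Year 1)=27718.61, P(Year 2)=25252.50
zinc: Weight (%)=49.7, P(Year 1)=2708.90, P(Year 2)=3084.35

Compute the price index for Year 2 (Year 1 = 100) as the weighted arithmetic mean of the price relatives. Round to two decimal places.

101.63

steel: 14.2 × (393.71/459.97) = 14.2 × 0.855947 = 12.1544
nickel: 36.1 × (25252.50/27718.61) = 36.1 × 0.911031 = 32.8882
zinc: 49.7 × (3084.35/2708.90) = 49.7 × 1.138599 = 56.5884
Index = Σ wᵢ·(p₁ᵢ/p₀ᵢ) = 12.1544 + 32.8882 + 56.5884 = 101.6310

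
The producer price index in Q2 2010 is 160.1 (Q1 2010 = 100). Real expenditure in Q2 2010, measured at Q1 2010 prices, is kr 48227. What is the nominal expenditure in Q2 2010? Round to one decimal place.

77211.4

Nominal = Real × (Index/100) = 48227 × (160.1/100)
        = 48227 × 1.601 = 77211.4270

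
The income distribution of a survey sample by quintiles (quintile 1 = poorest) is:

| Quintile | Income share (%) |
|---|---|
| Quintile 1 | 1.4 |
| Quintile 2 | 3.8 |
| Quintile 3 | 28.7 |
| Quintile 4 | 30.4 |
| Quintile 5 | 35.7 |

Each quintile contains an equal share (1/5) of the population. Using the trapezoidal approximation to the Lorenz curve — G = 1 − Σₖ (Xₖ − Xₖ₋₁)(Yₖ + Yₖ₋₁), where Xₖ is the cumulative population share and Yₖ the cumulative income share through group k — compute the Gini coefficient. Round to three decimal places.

Cumulative income shares Yₖ: 0.0140, 0.0520, 0.3390, 0.6430, 1.0000
Σ (Xₖ−Xₖ₋₁)(Yₖ+Yₖ₋₁) = (1/5)(0.0140+0.0000) + (1/5)(0.0520+0.0140) + (1/5)(0.3390+0.0520) + (1/5)(0.6430+0.3390) + (1/5)(1.0000+0.6430)
  = 0.0028 + 0.0132 + 0.0782 + 0.1964 + 0.3286 = 0.6192
G = 1 − 0.6192 = 0.3808

0.381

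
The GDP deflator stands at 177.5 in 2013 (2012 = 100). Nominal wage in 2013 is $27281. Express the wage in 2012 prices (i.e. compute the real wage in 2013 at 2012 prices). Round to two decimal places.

15369.58

Real = Nominal ÷ (Index/100) = 27281 ÷ (177.5/100)
     = 27281 ÷ 1.775 = 15369.5775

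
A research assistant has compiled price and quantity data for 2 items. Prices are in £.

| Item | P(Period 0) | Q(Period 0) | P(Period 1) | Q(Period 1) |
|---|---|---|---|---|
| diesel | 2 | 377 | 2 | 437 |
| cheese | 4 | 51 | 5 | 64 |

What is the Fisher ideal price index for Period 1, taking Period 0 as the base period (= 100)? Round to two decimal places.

105.49

Laspeyres component (base-period weights):
ΣP(Period 1)Q(Period 0) = 2×377 + 5×51 = 754 + 255 = 1009
ΣP(Period 0)Q(Period 0) = 2×377 + 4×51 = 754 + 204 = 958
L = 1009 / 958 × 100 = 105.3236
Paasche component (current-period weights):
ΣP(Period 1)Q(Period 1) = 2×437 + 5×64 = 874 + 320 = 1194
ΣP(Period 0)Q(Period 1) = 2×437 + 4×64 = 874 + 256 = 1130
P = 1194 / 1130 × 100 = 105.6637
Fisher = √(L × P) = √(105.3236 × 105.6637) = 105.4935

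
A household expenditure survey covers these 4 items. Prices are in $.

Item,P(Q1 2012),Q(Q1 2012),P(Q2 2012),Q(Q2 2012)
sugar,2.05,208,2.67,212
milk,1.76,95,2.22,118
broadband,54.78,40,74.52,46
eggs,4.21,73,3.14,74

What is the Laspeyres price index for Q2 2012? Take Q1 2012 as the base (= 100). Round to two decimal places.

128.59

Laspeyres price index uses base-period quantities as weights.
ΣP(Q2 2012)·Q(Q1 2012) = 2.67×208 + 2.22×95 + 74.52×40 + 3.14×73 = 555.36 + 210.9 + 2980.8 + 229.22 = 3976.28
ΣP(Q1 2012)·Q(Q1 2012) = 2.05×208 + 1.76×95 + 54.78×40 + 4.21×73 = 426.4 + 167.2 + 2191.2 + 307.33 = 3092.13
Index = 3976.28 / 3092.13 × 100 = 128.5936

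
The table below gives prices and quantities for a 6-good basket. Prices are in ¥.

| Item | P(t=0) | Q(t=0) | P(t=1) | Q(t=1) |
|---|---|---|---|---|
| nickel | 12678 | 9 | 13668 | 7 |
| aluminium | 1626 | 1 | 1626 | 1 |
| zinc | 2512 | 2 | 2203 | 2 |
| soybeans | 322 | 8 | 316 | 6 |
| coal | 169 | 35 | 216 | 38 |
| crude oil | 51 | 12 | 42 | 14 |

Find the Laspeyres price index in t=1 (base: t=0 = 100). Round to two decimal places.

107.53

Laspeyres price index uses base-period quantities as weights.
ΣP(t=1)·Q(t=0) = 13668×9 + 1626×1 + 2203×2 + 316×8 + 216×35 + 42×12 = 123012 + 1626 + 4406 + 2528 + 7560 + 504 = 139636
ΣP(t=0)·Q(t=0) = 12678×9 + 1626×1 + 2512×2 + 322×8 + 169×35 + 51×12 = 114102 + 1626 + 5024 + 2576 + 5915 + 612 = 129855
Index = 139636 / 129855 × 100 = 107.5322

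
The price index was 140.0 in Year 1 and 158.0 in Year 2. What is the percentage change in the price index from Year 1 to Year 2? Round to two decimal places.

12.86%

Change = (158.0 − 140.0) / 140.0 × 100
       = 18.0 / 140.0 × 100 = 12.8571%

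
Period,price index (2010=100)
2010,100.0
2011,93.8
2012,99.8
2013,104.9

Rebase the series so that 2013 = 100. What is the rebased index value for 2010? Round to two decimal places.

95.33

Rebased(2010) = 100.0 / 104.9 × 100 = 95.3289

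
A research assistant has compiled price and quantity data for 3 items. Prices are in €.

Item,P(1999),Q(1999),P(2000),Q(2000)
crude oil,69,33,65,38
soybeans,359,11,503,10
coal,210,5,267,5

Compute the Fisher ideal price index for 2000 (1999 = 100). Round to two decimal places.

Laspeyres component (base-period weights):
ΣP(2000)Q(1999) = 65×33 + 503×11 + 267×5 = 2145 + 5533 + 1335 = 9013
ΣP(1999)Q(1999) = 69×33 + 359×11 + 210×5 = 2277 + 3949 + 1050 = 7276
L = 9013 / 7276 × 100 = 123.8730
Paasche component (current-period weights):
ΣP(2000)Q(2000) = 65×38 + 503×10 + 267×5 = 2470 + 5030 + 1335 = 8835
ΣP(1999)Q(2000) = 69×38 + 359×10 + 210×5 = 2622 + 3590 + 1050 = 7262
P = 8835 / 7262 × 100 = 121.6607
Fisher = √(L × P) = √(123.8730 × 121.6607) = 122.7619

122.76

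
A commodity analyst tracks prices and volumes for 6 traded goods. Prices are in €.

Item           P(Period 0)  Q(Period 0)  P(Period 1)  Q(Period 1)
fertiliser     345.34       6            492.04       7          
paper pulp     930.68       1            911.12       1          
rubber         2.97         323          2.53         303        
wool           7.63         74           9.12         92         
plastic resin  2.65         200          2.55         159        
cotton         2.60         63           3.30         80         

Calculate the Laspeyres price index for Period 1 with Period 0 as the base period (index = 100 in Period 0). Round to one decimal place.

116.3

Laspeyres price index uses base-period quantities as weights.
ΣP(Period 1)·Q(Period 0) = 492.04×6 + 911.12×1 + 2.53×323 + 9.12×74 + 2.55×200 + 3.30×63 = 2952.24 + 911.12 + 817.19 + 674.88 + 510 + 207.9 = 6073.33
ΣP(Period 0)·Q(Period 0) = 345.34×6 + 930.68×1 + 2.97×323 + 7.63×74 + 2.65×200 + 2.60×63 = 2072.04 + 930.68 + 959.31 + 564.62 + 530 + 163.8 = 5220.45
Index = 6073.33 / 5220.45 × 100 = 116.3373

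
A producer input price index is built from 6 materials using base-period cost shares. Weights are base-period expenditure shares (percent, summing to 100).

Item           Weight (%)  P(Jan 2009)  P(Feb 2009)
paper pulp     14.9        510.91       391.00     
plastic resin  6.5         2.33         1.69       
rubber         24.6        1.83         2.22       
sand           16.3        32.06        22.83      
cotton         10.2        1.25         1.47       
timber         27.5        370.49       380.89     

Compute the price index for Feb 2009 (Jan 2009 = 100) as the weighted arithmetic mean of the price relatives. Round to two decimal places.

97.83

paper pulp: 14.9 × (391.00/510.91) = 14.9 × 0.765301 = 11.4030
plastic resin: 6.5 × (1.69/2.33) = 6.5 × 0.725322 = 4.7146
rubber: 24.6 × (2.22/1.83) = 24.6 × 1.213115 = 29.8426
sand: 16.3 × (22.83/32.06) = 16.3 × 0.712102 = 11.6073
cotton: 10.2 × (1.47/1.25) = 10.2 × 1.176000 = 11.9952
timber: 27.5 × (380.89/370.49) = 27.5 × 1.028071 = 28.2720
Index = Σ wᵢ·(p₁ᵢ/p₀ᵢ) = 11.4030 + 4.7146 + 29.8426 + 11.6073 + 11.9952 + 28.2720 = 97.8346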